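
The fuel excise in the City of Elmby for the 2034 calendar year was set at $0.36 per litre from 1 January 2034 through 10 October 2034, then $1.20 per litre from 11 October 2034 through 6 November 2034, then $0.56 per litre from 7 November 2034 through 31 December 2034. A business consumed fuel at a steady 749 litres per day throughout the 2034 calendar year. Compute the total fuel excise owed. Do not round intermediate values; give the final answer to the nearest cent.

$123,644.92

1 January – 10 October 2034: 283 days × 749 litres/day = 211,967 litres at $0.36/litre → $76,308.12
11 October – 6 November 2034: 27 days × 749 litres/day = 20,223 litres at $1.20/litre → $24,267.60
7 November – 31 December 2034: 55 days × 749 litres/day = 41,195 litres at $0.56/litre → $23,069.20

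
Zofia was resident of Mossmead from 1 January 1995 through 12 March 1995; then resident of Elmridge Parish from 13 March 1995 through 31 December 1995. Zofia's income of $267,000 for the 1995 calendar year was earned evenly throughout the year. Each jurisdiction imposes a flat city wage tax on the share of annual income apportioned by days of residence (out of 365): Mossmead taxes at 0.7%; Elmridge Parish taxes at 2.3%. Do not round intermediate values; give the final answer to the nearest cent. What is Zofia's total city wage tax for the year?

$5,310.01

Mossmead, 1 January – 12 March 1995: 71 days → $267,000 × 0.7% × 71/365 = $363.5589
Elmridge Parish, 13 March – 31 December 1995: 294 days → $267,000 × 2.3% × 294/365 = $4,946.4493
Total = $5,310.0082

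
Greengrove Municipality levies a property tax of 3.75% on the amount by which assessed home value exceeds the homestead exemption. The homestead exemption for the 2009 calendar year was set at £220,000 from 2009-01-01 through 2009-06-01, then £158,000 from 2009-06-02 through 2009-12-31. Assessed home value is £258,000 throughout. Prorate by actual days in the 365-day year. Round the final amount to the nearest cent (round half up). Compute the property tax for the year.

2009-01-01 to 2009-06-01: 152 days, exemption £220,000 → (£258,000 − £220,000) × 3.75% × 152/365 = £593.4247
2009-06-02 to 2009-12-31: 213 days, exemption £158,000 → (£258,000 − £158,000) × 3.75% × 213/365 = £2,188.3562
Total = £2,781.7808

£2,781.78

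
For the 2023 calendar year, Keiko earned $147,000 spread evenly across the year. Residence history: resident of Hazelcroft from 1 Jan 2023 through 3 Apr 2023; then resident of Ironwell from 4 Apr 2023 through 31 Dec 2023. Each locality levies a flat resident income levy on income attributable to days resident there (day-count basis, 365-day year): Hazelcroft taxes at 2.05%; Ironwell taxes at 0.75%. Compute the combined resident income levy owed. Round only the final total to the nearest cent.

Hazelcroft, 1 Jan – 3 Apr 2023: 93 days → $147,000 × 2.05% × 93/365 = $767.8233
Ironwell, 4 Apr – 31 Dec 2023: 272 days → $147,000 × 0.75% × 272/365 = $821.5890
Total = $1,589.4123

$1,589.41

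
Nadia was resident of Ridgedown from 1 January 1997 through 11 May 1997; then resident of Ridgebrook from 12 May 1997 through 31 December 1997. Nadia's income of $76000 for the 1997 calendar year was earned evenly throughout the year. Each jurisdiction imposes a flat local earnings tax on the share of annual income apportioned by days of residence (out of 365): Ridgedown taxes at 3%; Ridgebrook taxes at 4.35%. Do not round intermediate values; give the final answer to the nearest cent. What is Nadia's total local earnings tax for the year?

$2937.76

Ridgedown, 1 January – 11 May 1997: 131 days → $76000 × 3% × 131/365 = $818.3014
Ridgebrook, 12 May – 31 December 1997: 234 days → $76000 × 4.35% × 234/365 = $2119.4630
Total = $2937.7644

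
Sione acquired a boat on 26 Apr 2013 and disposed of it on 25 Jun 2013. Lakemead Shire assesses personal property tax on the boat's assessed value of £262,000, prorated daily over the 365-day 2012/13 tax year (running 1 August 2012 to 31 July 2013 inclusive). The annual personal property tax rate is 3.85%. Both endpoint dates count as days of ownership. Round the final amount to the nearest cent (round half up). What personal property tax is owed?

Days held (26 Apr – 25 Jun 2013): 61 out of 365
Tax = £262,000 × 3.85% × 61/365 = £1,685.7726

£1,685.77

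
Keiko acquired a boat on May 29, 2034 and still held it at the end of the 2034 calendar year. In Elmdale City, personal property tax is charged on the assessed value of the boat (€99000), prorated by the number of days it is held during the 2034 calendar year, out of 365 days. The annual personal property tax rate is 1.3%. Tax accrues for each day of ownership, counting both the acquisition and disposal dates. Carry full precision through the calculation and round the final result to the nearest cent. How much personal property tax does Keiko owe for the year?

€765.15

Days held (May 29 – December 31, 2034): 217 out of 365
Tax = €99000 × 1.3% × 217/365 = €765.1479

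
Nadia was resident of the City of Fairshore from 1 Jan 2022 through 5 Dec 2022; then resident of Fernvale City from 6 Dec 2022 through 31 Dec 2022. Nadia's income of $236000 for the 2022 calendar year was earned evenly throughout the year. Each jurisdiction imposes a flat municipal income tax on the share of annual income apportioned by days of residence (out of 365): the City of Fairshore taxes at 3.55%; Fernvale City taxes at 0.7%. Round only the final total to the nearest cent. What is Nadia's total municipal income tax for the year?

The City of Fairshore, 1 Jan – 5 Dec 2022: 339 days → $236000 × 3.55% × 339/365 = $7781.2110
Fernvale City, 6 Dec – 31 Dec 2022: 26 days → $236000 × 0.7% × 26/365 = $117.6767
Total = $7898.8877

$7898.89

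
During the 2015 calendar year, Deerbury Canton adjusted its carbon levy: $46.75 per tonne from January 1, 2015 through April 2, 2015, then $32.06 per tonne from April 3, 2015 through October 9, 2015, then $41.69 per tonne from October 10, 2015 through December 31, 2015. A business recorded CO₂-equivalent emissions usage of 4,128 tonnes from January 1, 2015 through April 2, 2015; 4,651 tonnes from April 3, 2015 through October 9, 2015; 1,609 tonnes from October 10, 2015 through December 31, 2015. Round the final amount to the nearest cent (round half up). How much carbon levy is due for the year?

January 1 – April 2, 2015: 4,128 tonnes at $46.75/tonne → $192,984.00
April 3 – October 9, 2015: 4,651 tonnes at $32.06/tonne → $149,111.06
October 10 – December 31, 2015: 1,609 tonnes at $41.69/tonne → $67,079.21

$409,174.27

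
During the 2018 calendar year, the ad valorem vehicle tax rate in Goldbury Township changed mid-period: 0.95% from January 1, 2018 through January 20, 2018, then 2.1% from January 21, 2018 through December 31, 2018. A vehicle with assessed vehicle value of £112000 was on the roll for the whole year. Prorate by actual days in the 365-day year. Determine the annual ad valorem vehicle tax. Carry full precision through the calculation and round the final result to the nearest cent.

January 1 – January 20, 2018: 20 days at 0.95% → £112000 × 0.95% × 20/365 = £58.3014
January 21 – December 31, 2018: 345 days at 2.1% → £112000 × 2.1% × 345/365 = £2223.1233
Total = £2281.4247

£2281.42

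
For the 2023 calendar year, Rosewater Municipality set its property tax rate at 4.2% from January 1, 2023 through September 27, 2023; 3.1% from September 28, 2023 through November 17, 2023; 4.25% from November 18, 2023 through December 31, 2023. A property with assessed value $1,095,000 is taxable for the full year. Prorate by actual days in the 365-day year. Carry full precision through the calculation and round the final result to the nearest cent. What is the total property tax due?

$44,373.00

January 1 – September 27, 2023: 270 days at 4.2% → $1,095,000 × 4.2% × 270/365 = $34,020.0000
September 28 – November 17, 2023: 51 days at 3.1% → $1,095,000 × 3.1% × 51/365 = $4,743.0000
November 18 – December 31, 2023: 44 days at 4.25% → $1,095,000 × 4.25% × 44/365 = $5,610.0000
Total = $44,373.0000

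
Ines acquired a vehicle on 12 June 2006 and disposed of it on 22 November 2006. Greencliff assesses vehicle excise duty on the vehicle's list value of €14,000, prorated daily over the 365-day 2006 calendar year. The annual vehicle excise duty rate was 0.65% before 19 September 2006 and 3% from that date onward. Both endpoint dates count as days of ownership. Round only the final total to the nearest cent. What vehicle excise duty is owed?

€99.48

12 June – 18 September 2006: 99 days at 0.65% → €14,000 × 0.65% × 99/365 = €24.6822
19 September – 22 November 2006: 65 days at 3% → €14,000 × 3% × 65/365 = €74.7945
Total = €99.4767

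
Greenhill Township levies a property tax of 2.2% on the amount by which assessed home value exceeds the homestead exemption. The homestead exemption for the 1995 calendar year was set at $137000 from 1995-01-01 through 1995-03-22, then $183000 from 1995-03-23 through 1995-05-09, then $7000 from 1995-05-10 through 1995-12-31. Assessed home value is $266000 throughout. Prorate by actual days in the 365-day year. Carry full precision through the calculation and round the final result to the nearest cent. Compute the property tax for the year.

1995-01-01 to 1995-03-22: 81 days, exemption $137000 → ($266000 − $137000) × 2.2% × 81/365 = $629.8027
1995-03-23 to 1995-05-09: 48 days, exemption $183000 → ($266000 − $183000) × 2.2% × 48/365 = $240.1315
1995-05-10 to 1995-12-31: 236 days, exemption $7000 → ($266000 − $7000) × 2.2% × 236/365 = $3684.1863
Total = $4554.1205

$4554.12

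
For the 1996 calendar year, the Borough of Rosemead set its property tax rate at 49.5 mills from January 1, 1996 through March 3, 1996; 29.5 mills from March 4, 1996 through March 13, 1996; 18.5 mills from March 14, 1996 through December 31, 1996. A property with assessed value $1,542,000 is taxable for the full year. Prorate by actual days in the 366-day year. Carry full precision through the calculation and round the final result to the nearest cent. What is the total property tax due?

January 1 – March 3, 1996: 63 days at 49.5 mills → $1,542,000 × 4.95% × 63/366 = $13,138.5984
March 4 – March 13, 1996: 10 days at 29.5 mills → $1,542,000 × 2.95% × 10/366 = $1,242.8689
March 14 – December 31, 1996: 293 days at 18.5 mills → $1,542,000 × 1.85% × 293/366 = $22,837.1885
Total = $37,218.6557

$37,218.66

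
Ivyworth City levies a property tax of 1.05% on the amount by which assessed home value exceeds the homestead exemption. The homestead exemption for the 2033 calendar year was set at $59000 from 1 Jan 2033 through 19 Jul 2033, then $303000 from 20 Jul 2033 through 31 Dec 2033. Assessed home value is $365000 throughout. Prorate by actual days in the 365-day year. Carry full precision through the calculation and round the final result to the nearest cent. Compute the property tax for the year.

1 Jan – 19 Jul 2033: 200 days, exemption $59000 → ($365000 − $59000) × 1.05% × 200/365 = $1760.5479
20 Jul – 31 Dec 2033: 165 days, exemption $303000 → ($365000 − $303000) × 1.05% × 165/365 = $294.2877
Total = $2054.8356

$2054.84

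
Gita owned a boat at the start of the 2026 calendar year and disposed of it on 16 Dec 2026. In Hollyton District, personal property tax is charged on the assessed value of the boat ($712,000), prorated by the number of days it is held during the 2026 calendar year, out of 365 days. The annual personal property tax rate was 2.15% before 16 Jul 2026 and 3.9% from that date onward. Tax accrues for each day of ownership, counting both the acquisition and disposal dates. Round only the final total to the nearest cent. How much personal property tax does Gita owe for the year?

1 Jan – 15 Jul 2026: 196 days at 2.15% → $712,000 × 2.15% × 196/365 = $8,220.1863
16 Jul – 16 Dec 2026: 154 days at 3.9% → $712,000 × 3.9% × 154/365 = $11,715.8137
Total = $19,936.0000

$19,936.00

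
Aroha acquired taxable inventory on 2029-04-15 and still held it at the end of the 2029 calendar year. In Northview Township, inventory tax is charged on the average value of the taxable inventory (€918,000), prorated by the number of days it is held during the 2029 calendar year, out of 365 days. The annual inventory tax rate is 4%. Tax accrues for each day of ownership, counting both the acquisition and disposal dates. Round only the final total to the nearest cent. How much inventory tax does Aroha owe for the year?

€26,257.32

Days held (2029-04-15 to 2029-12-31): 261 out of 365
Tax = €918,000 × 4% × 261/365 = €26,257.3151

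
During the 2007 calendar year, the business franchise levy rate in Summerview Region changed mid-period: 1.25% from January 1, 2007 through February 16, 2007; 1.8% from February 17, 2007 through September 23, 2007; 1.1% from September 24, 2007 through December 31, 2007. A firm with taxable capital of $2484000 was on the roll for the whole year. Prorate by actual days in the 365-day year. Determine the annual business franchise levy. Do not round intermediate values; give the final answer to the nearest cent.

$38236.59

January 1 – February 16, 2007: 47 days at 1.25% → $2484000 × 1.25% × 47/365 = $3998.2192
February 17 – September 23, 2007: 219 days at 1.8% → $2484000 × 1.8% × 219/365 = $26827.2000
September 24 – December 31, 2007: 99 days at 1.1% → $2484000 × 1.1% × 99/365 = $7411.1671
Total = $38236.5863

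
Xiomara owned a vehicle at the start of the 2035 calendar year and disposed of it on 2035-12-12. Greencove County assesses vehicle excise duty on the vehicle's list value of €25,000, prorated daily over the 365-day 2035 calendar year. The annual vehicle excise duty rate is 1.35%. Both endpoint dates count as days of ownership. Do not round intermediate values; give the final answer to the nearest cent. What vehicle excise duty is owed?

€319.93

Days held (2035-01-01 to 2035-12-12): 346 out of 365
Tax = €25,000 × 1.35% × 346/365 = €319.9315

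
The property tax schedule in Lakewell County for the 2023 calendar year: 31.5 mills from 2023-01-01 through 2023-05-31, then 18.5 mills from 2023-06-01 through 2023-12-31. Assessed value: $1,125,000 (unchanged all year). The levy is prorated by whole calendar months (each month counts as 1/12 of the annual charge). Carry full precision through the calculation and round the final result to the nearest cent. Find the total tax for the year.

2023-01-01 to 2023-05-31: 5 months at 31.5 mills → $1,125,000 × 3.15% × 5/12 = $14,765.6250
2023-06-01 to 2023-12-31: 7 months at 18.5 mills → $1,125,000 × 1.85% × 7/12 = $12,140.6250
Total = $26,906.2500

$26,906.25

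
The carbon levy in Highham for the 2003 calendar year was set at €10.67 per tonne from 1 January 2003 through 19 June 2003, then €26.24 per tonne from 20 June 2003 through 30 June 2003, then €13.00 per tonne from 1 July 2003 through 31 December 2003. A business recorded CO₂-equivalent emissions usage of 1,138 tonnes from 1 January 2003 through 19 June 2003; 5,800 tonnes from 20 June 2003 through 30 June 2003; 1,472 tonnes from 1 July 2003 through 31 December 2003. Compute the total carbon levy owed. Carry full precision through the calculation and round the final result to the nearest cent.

1 January – 19 June 2003: 1,138 tonnes at €10.67/tonne → €12,142.46
20 June – 30 June 2003: 5,800 tonnes at €26.24/tonne → €152,192.00
1 July – 31 December 2003: 1,472 tonnes at €13.00/tonne → €19,136.00

€183,470.46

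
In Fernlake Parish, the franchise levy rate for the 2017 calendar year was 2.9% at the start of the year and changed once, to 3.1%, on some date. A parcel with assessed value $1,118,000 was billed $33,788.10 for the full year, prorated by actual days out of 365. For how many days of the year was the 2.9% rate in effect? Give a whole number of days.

Let d = days at the first rate; then 365 − d days at the second rate.
$1,118,000 × [2.9%·d + 3.1%·(365−d)] / 365 = $33,788.10
Solving gives d = 142, so the new rate took effect on 23 May 2017.

142 days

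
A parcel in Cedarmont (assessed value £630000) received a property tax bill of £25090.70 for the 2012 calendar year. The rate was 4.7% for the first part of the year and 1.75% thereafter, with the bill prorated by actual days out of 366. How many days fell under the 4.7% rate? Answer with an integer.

277 days

Let d = days at the first rate; then 366 − d days at the second rate.
£630000 × [4.7%·d + 1.75%·(366−d)] / 366 = £25090.70
Solving gives d = 277, so the new rate took effect on October 4, 2012.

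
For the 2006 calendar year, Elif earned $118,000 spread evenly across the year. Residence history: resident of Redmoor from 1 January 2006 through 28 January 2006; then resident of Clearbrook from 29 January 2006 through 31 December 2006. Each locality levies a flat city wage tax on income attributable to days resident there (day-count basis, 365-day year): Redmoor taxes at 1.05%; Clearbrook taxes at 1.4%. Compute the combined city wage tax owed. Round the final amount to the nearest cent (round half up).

$1,620.32

Redmoor, 1 January – 28 January 2006: 28 days → $118,000 × 1.05% × 28/365 = $95.0466
Clearbrook, 29 January – 31 December 2006: 337 days → $118,000 × 1.4% × 337/365 = $1,525.2712
Total = $1,620.3178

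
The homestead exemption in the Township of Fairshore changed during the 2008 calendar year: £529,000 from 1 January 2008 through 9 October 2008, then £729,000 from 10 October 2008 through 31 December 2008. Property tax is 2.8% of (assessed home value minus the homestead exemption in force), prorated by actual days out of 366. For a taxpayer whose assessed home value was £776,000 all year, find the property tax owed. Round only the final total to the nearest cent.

£5,646.05

1 January – 9 October 2008: 283 days, exemption £529,000 → (£776,000 − £529,000) × 2.8% × 283/366 = £5,347.6175
10 October – 31 December 2008: 83 days, exemption £729,000 → (£776,000 − £729,000) × 2.8% × 83/366 = £298.4372
Total = £5,646.0546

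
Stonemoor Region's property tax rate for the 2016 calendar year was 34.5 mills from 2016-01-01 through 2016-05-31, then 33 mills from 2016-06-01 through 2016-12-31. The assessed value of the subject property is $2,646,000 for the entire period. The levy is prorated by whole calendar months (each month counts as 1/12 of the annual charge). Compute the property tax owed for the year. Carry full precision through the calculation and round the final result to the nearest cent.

$88,971.75

2016-01-01 to 2016-05-31: 5 months at 34.5 mills → $2,646,000 × 3.45% × 5/12 = $38,036.2500
2016-06-01 to 2016-12-31: 7 months at 33 mills → $2,646,000 × 3.3% × 7/12 = $50,935.5000
Total = $88,971.7500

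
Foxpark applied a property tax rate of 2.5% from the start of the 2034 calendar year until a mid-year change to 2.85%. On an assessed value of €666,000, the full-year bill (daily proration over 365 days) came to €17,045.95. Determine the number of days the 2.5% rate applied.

303 days

Let d = days at the first rate; then 365 − d days at the second rate.
€666,000 × [2.5%·d + 2.85%·(365−d)] / 365 = €17,045.95
Solving gives d = 303, so the new rate took effect on 31 Oct 2034.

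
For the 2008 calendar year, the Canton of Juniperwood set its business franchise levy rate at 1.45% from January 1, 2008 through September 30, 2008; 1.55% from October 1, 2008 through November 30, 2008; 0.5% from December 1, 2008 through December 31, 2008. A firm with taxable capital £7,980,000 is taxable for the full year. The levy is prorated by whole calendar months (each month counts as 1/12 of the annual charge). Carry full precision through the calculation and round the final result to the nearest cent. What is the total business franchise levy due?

£110,722.50

January 1 – September 30, 2008: 9 months at 1.45% → £7,980,000 × 1.45% × 9/12 = £86,782.5000
October 1 – November 30, 2008: 2 months at 1.55% → £7,980,000 × 1.55% × 2/12 = £20,615.0000
December 1 – December 31, 2008: 1 month at 0.5% → £7,980,000 × 0.5% × 1/12 = £3,325.0000
Total = £110,722.5000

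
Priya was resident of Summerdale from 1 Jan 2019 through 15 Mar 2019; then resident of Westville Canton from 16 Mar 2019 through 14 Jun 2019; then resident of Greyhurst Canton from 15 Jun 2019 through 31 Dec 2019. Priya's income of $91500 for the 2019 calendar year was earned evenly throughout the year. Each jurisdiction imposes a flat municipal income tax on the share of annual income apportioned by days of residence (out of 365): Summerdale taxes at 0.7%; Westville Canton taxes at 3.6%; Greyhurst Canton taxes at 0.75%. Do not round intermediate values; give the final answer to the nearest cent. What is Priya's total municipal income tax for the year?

Summerdale, 1 Jan – 15 Mar 2019: 74 days → $91500 × 0.7% × 74/365 = $129.8548
Westville Canton, 16 Mar – 14 Jun 2019: 91 days → $91500 × 3.6% × 91/365 = $821.2438
Greyhurst Canton, 15 Jun – 31 Dec 2019: 200 days → $91500 × 0.75% × 200/365 = $376.0274
Total = $1327.1260

$1327.13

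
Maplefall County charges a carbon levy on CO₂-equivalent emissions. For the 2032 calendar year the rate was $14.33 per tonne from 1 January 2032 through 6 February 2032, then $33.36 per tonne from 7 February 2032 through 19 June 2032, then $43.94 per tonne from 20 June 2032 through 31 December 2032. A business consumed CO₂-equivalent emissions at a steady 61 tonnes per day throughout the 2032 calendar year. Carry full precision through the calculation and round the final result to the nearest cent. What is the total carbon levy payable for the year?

$827693.75

1 January – 6 February 2032: 37 days × 61 tonnes/day = 2,257 tonnes at $14.33/tonne → $32342.81
7 February – 19 June 2032: 134 days × 61 tonnes/day = 8,174 tonnes at $33.36/tonne → $272684.64
20 June – 31 December 2032: 195 days × 61 tonnes/day = 11,895 tonnes at $43.94/tonne → $522666.30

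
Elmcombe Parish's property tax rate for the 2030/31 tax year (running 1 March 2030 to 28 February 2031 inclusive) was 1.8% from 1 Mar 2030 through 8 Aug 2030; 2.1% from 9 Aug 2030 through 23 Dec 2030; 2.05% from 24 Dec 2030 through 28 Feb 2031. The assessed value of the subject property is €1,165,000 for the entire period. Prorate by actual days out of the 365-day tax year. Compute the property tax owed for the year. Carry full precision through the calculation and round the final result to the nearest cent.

€22,816.45

1 Mar – 8 Aug 2030: 161 days at 1.8% → €1,165,000 × 1.8% × 161/365 = €9,249.7808
9 Aug – 23 Dec 2030: 137 days at 2.1% → €1,165,000 × 2.1% × 137/365 = €9,182.7534
24 Dec 2030 – 28 Feb 2031: 67 days at 2.05% → €1,165,000 × 2.05% × 67/365 = €4,383.9110
Total = €22,816.4452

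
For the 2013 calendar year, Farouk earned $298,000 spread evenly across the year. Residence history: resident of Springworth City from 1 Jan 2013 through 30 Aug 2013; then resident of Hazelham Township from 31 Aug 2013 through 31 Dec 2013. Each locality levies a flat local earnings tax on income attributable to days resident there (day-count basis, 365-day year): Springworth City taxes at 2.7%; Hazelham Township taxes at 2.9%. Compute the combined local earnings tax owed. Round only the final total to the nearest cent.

Springworth City, 1 Jan – 30 Aug 2013: 242 days → $298,000 × 2.7% × 242/365 = $5,334.6082
Hazelham Township, 31 Aug – 31 Dec 2013: 123 days → $298,000 × 2.9% × 123/365 = $2,912.2356
Total = $8,246.8438

$8,246.84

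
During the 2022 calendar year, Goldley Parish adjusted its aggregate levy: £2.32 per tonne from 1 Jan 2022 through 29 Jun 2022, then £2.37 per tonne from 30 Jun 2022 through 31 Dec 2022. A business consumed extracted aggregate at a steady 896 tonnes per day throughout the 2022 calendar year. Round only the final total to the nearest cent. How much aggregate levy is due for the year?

£767,020.80

1 Jan – 29 Jun 2022: 180 days × 896 tonnes/day = 161,280 tonnes at £2.32/tonne → £374,169.60
30 Jun – 31 Dec 2022: 185 days × 896 tonnes/day = 165,760 tonnes at £2.37/tonne → £392,851.20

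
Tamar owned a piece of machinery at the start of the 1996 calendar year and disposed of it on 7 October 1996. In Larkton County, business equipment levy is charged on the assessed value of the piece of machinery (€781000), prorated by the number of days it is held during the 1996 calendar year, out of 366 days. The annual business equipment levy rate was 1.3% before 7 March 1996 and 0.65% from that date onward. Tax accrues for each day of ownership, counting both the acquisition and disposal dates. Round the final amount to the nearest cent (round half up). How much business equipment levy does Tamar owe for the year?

€4812.97

1 January – 6 March 1996: 66 days at 1.3% → €781000 × 1.3% × 66/366 = €1830.8689
7 March – 7 October 1996: 215 days at 0.65% → €781000 × 0.65% × 215/366 = €2982.0970
Total = €4812.9658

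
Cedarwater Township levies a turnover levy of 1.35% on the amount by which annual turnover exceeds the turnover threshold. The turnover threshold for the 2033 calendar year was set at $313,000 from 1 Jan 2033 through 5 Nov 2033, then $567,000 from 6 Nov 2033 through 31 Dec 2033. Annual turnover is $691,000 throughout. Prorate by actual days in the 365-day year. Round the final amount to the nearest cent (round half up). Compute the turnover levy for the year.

1 Jan – 5 Nov 2033: 309 days, exemption $313,000 → ($691,000 − $313,000) × 1.35% × 309/365 = $4,320.0740
6 Nov – 31 Dec 2033: 56 days, exemption $567,000 → ($691,000 − $567,000) × 1.35% × 56/365 = $256.8329
Total = $4,576.9068

$4,576.91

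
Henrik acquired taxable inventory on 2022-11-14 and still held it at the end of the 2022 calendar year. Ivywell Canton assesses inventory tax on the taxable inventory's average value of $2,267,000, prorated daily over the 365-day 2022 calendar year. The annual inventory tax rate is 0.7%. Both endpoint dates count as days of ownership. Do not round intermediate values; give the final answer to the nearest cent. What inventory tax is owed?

Days held (2022-11-14 to 2022-12-31): 48 out of 365
Tax = $2,267,000 × 0.7% × 48/365 = $2,086.8822

$2,086.88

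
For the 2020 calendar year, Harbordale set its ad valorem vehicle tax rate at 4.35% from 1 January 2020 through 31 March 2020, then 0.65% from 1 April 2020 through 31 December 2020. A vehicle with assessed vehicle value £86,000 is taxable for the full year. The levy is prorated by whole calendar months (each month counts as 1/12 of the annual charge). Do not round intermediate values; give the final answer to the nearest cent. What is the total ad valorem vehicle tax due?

1 January – 31 March 2020: 3 months at 4.35% → £86,000 × 4.35% × 3/12 = £935.2500
1 April – 31 December 2020: 9 months at 0.65% → £86,000 × 0.65% × 9/12 = £419.2500
Total = £1,354.5000

£1,354.50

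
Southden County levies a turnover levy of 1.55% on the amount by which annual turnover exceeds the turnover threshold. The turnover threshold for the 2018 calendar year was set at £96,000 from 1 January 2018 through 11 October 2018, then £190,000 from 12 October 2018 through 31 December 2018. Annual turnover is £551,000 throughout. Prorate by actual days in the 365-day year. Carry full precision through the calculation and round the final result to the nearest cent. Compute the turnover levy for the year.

1 January – 11 October 2018: 284 days, exemption £96,000 → (£551,000 − £96,000) × 1.55% × 284/365 = £5,487.4247
12 October – 31 December 2018: 81 days, exemption £190,000 → (£551,000 − £190,000) × 1.55% × 81/365 = £1,241.7411
Total = £6,729.1658

£6,729.17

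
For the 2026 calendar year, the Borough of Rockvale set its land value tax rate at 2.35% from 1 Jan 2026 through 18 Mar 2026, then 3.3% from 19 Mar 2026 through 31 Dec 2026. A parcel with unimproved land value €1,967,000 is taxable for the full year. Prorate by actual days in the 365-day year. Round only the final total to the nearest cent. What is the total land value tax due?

1 Jan – 18 Mar 2026: 77 days at 2.35% → €1,967,000 × 2.35% × 77/365 = €9,751.4699
19 Mar – 31 Dec 2026: 288 days at 3.3% → €1,967,000 × 3.3% × 288/365 = €51,217.4466
Total = €60,968.9164

€60,968.92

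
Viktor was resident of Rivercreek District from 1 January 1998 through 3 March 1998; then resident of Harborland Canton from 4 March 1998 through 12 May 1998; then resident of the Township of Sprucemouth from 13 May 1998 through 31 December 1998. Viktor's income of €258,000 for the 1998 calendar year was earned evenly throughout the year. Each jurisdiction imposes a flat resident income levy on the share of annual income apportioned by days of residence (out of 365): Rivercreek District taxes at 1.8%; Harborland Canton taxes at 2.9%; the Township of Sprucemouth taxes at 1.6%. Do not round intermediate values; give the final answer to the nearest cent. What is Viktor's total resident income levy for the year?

Rivercreek District, 1 January – 3 March 1998: 62 days → €258,000 × 1.8% × 62/365 = €788.8438
Harborland Canton, 4 March – 12 May 1998: 70 days → €258,000 × 2.9% × 70/365 = €1,434.9041
The Township of Sprucemouth, 13 May – 31 December 1998: 233 days → €258,000 × 1.6% × 233/365 = €2,635.1342
Total = €4,858.8822

€4,858.88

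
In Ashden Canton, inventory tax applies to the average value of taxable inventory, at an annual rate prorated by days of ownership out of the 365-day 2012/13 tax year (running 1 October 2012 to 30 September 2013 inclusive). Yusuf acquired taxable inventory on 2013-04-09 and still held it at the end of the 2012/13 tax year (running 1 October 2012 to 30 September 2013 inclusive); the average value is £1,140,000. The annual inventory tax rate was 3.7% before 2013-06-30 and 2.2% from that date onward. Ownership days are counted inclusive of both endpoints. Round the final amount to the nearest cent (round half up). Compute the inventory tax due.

2013-04-09 to 2013-06-29: 82 days at 3.7% → £1,140,000 × 3.7% × 82/365 = £9,476.0548
2013-06-30 to 2013-09-30: 93 days at 2.2% → £1,140,000 × 2.2% × 93/365 = £6,390.2466
Total = £15,866.3014

£15,866.30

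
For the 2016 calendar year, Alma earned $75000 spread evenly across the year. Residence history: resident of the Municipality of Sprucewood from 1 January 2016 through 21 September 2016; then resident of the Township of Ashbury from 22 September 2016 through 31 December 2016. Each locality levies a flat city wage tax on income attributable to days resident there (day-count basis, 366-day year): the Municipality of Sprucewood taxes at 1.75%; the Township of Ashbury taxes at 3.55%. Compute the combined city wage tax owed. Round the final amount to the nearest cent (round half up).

$1685.04

The Municipality of Sprucewood, 1 January – 21 September 2016: 265 days → $75000 × 1.75% × 265/366 = $950.3074
The Township of Ashbury, 22 September – 31 December 2016: 101 days → $75000 × 3.55% × 101/366 = $734.7336
Total = $1685.0410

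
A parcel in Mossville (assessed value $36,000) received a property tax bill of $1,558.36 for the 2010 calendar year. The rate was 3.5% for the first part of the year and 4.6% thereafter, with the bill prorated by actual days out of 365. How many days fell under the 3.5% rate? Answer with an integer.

90 days

Let d = days at the first rate; then 365 − d days at the second rate.
$36,000 × [3.5%·d + 4.6%·(365−d)] / 365 = $1,558.36
Solving gives d = 90, so the new rate took effect on 1 Apr 2010.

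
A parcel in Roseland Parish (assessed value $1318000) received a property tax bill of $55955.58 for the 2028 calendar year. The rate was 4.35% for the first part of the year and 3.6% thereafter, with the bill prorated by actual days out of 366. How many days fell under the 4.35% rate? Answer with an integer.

315 days

Let d = days at the first rate; then 366 − d days at the second rate.
$1318000 × [4.35%·d + 3.6%·(366−d)] / 366 = $55955.58
Solving gives d = 315, so the new rate took effect on 11 November 2028.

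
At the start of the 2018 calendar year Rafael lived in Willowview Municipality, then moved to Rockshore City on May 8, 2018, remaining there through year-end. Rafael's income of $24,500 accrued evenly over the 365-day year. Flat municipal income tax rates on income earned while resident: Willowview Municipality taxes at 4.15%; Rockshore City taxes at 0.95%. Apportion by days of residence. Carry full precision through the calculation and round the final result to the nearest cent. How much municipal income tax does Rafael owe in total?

$505.54

Willowview Municipality, January 1 – May 7, 2018: 127 days → $24,500 × 4.15% × 127/365 = $353.7733
Rockshore City, May 8 – December 31, 2018: 238 days → $24,500 × 0.95% × 238/365 = $151.7658
Total = $505.5390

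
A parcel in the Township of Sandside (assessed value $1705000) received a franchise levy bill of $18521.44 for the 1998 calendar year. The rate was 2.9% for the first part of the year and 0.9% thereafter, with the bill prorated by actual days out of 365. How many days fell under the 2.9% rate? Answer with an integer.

Let d = days at the first rate; then 365 − d days at the second rate.
$1705000 × [2.9%·d + 0.9%·(365−d)] / 365 = $18521.44
Solving gives d = 34, so the new rate took effect on 4 February 1998.

34 days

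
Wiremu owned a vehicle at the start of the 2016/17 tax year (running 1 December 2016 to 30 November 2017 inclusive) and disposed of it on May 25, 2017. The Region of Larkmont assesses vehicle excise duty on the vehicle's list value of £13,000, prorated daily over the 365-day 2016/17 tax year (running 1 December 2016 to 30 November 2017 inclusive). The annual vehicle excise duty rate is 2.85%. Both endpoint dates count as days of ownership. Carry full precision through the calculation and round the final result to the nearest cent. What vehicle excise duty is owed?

£178.65

Days held (December 1, 2016 – May 25, 2017): 176 out of 365
Tax = £13,000 × 2.85% × 176/365 = £178.6521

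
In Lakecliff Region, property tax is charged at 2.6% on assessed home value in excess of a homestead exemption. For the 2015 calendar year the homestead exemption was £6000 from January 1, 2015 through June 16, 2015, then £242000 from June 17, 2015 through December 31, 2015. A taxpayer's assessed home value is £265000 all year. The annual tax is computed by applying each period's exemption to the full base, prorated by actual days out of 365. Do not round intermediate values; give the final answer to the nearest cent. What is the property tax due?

£3405.43

January 1 – June 16, 2015: 167 days, exemption £6000 → (£265000 − £6000) × 2.6% × 167/365 = £3081.0356
June 17 – December 31, 2015: 198 days, exemption £242000 → (£265000 − £242000) × 2.6% × 198/365 = £324.3945
Total = £3405.4301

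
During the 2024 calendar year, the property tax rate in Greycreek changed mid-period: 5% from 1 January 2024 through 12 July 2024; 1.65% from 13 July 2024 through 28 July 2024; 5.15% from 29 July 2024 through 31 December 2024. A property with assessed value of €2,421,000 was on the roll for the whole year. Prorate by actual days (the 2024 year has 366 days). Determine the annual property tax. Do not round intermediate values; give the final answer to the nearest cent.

1 January – 12 July 2024: 194 days at 5% → €2,421,000 × 5% × 194/366 = €64,163.1148
13 July – 28 July 2024: 16 days at 1.65% → €2,421,000 × 1.65% × 16/366 = €1,746.2951
29 July – 31 December 2024: 156 days at 5.15% → €2,421,000 × 5.15% × 156/366 = €53,142.9344
Total = €119,052.3443

€119,052.34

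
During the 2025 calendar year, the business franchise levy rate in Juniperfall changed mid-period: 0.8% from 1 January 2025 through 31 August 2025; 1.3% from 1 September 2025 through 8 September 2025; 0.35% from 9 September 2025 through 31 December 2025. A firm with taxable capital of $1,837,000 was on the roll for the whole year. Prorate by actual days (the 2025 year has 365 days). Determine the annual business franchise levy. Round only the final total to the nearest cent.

1 January – 31 August 2025: 243 days at 0.8% → $1,837,000 × 0.8% × 243/365 = $9,783.9123
1 September – 8 September 2025: 8 days at 1.3% → $1,837,000 × 1.3% × 8/365 = $523.4192
9 September – 31 December 2025: 114 days at 0.35% → $1,837,000 × 0.35% × 114/365 = $2,008.1178
Total = $12,315.4493

$12,315.45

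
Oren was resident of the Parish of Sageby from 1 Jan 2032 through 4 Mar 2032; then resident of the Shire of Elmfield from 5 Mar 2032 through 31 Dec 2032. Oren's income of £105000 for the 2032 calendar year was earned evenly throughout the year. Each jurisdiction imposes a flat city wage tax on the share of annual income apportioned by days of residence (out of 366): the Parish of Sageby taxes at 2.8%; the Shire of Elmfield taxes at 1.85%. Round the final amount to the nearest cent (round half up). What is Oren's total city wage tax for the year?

The Parish of Sageby, 1 Jan – 4 Mar 2032: 64 days → £105000 × 2.8% × 64/366 = £514.0984
The Shire of Elmfield, 5 Mar – 31 Dec 2032: 302 days → £105000 × 1.85% × 302/366 = £1602.8279
Total = £2116.9262

£2116.93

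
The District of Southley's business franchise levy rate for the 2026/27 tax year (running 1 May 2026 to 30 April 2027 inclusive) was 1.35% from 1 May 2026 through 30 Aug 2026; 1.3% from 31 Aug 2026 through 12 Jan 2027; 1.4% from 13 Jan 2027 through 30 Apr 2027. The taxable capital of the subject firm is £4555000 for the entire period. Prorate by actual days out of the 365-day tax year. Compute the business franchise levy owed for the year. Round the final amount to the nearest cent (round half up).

1 May – 30 Aug 2026: 122 days at 1.35% → £4555000 × 1.35% × 122/365 = £20553.6575
31 Aug 2026 – 12 Jan 2027: 135 days at 1.3% → £4555000 × 1.3% × 135/365 = £21901.4384
13 Jan – 30 Apr 2027: 108 days at 1.4% → £4555000 × 1.4% × 108/365 = £18868.9315
Total = £61324.0274

£61324.03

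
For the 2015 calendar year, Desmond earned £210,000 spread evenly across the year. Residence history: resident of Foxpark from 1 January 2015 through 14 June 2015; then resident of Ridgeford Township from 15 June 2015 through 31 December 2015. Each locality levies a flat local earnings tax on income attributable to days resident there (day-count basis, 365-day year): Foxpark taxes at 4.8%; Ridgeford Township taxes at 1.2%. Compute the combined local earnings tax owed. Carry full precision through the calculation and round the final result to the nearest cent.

Foxpark, 1 January – 14 June 2015: 165 days → £210,000 × 4.8% × 165/365 = £4,556.7123
Ridgeford Township, 15 June – 31 December 2015: 200 days → £210,000 × 1.2% × 200/365 = £1,380.8219
Total = £5,937.5342

£5,937.53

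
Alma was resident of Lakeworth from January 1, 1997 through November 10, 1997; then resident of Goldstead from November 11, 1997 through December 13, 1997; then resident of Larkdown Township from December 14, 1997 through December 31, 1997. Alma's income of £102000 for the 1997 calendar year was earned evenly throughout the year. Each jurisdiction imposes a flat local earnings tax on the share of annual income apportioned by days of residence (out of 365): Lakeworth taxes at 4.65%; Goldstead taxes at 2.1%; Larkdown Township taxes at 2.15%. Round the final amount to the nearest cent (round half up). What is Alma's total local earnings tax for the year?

Lakeworth, January 1 – November 10, 1997: 314 days → £102000 × 4.65% × 314/365 = £4080.2795
Goldstead, November 11 – December 13, 1997: 33 days → £102000 × 2.1% × 33/365 = £193.6603
Larkdown Township, December 14 – December 31, 1997: 18 days → £102000 × 2.15% × 18/365 = £108.1479
Total = £4382.0877

£4382.09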